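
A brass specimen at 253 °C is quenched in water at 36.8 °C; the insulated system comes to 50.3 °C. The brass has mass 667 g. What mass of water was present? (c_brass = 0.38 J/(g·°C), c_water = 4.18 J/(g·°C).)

Heat lost by the brass = heat gained by the water:
667×0.38×(253 − 50.3) = m×4.18×(50.3 − 36.8)
56.43 m = 51376  ⇒  m ≈ 910.4 g

m ≈ 910 g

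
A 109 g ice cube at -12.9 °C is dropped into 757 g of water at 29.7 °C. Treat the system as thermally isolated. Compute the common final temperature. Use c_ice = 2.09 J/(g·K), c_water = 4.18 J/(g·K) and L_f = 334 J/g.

Energy balance with sensible and latent terms:
warm ice to 0 °C: 109×2.09×(0 − (-12.9)) = 2938.7
  melt ice: 109×334 = 36406
  meltwater 0→T: 109×4.18×T = 455.62 T
  water cools: 757×4.18×(T − 29.7) = 3164.3(T − 29.7)
3619.9 T = 93979 − 39345 = 54634
T ≈ 15.09 °C. Since T > 0 °C, the all-ice-melts assumption holds.

T_f ≈ 15.1 °C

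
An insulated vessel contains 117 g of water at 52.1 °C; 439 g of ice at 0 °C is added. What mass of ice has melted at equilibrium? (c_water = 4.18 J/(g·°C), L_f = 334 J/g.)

Heat available from the water dropping to 0 °C: 117×4.18×52.1 = 25480 J.
Fully melting the ice requires m_ice L_f = 439×334 = 146626 J.
Since 25480 < 146626 J, not all the ice melts; equilibrium is at 0 °C.
Mass melted = 25480/334 ≈ 76.29 g.

m_melted ≈ 76.3 g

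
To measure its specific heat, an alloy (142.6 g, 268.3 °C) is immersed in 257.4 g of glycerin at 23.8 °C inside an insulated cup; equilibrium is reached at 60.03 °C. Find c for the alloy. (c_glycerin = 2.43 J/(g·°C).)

c ≈ 0.763 J/(g·°C)

m_s c (T_s − T_f) = m_glycerin c_glycerin (T_f − T_0):
142.6×c×(268.3 − 60.03) = 257.4×2.43×(60.03 − 23.8)
29699 c = 22661  ⇒  c ≈ 0.763 J/(g·°C)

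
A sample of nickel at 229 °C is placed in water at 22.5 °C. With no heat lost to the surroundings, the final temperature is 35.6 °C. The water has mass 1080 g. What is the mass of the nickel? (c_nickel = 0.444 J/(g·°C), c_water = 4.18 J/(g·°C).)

Let T be the final temperature. ΣQ_i = 0:
m·0.444·(35.6 − 229) + 1080·4.18·(35.6 − 22.5) = 0
-85.87 m = -59139
m = -59139/-85.87 ≈ 688.7 g

m ≈ 689 g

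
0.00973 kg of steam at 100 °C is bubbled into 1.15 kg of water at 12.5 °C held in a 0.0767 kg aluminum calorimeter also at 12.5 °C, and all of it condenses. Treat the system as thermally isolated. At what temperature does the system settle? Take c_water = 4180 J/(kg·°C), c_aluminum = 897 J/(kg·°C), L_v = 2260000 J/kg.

Heat gained plus heat lost sum to zero:
latent heat released on condensation: 0.00973×2260000 = 21990; condensate cools 100→T: 0.00973×4180×(T − 100) = 40.67(T − 100); original water: 4807(T − 12.5); aluminum cup: 0.0767×897×(T − 12.5) = 68.8(T − 12.5)
4916.5 T = 21990 + 4067.1 + 60947 = 87004
T ≈ 17.70 °C (< 100 °C, so full condensation is consistent).

T_f ≈ 17.7 °C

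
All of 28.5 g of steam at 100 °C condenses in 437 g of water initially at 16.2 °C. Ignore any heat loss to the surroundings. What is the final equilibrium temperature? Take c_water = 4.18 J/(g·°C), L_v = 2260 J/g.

Energy conservation, ΣQ = 0:
steam→water at 100 °C releases m L_v = 28.5·2260 = 64410; condensate cools 100→T: 28.5·4.18·(T − 100) = 119.13(T − 100); water warms: 437·4.18·(T − 16.2) = 1826.7(T − 16.2)
1945.8 T = 64410 + 11913 + 29592 = 105915
T ≈ 54.43 °C — below 100 °C, confirming all the steam condensed.

T_f ≈ 54.4 °C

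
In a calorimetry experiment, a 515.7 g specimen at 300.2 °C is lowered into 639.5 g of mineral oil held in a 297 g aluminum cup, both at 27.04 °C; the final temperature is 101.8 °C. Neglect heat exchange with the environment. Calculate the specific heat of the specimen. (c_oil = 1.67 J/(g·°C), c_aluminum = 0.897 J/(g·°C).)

c ≈ 0.975 J/(g·°C)

Setting the total heat transfer to zero:
515.7×c×(101.8 − 300.2) + 639.5×1.67×(101.8 − 27.04) + 297×0.897×(101.8 − 27.04) = 0
-102315 c = -99758
c = -99758/-102315 ≈ 0.975 J/(g·°C)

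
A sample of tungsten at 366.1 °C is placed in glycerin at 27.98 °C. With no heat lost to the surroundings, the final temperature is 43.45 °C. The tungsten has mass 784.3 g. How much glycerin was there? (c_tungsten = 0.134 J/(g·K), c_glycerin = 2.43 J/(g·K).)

|Q_tungsten| = |Q_glycerin|:
784.3×0.134×(366.1 − 43.45) = m×2.43×(43.45 − 27.98)
37.59 m = 33909  ⇒  m ≈ 902 g

m ≈ 902 g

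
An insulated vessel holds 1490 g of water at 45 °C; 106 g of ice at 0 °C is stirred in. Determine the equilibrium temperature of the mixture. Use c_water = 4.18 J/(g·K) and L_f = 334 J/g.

Energy balance with sensible and latent terms:
fusion: m_ice L_f = 106·334 = 35404; meltwater 0→T: 106·4.18·T = 443.08 T; water: 6228.2(T − 45)
6671.3 T = 280269 − 35404 = 244865
T ≈ 36.70 °C (positive, so assuming full melt was valid).

T_f ≈ 36.7 °C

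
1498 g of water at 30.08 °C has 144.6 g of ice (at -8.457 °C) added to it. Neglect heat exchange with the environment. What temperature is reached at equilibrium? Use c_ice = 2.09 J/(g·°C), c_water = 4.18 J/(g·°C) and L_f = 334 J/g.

Taking heat into each body as positive, Σ m c ΔT = 0:
ice -8.457→0 °C: 144.6·2.09·8.457 = 2555.8; fusion: m_ice L_f = 144.6·334 = 48296; meltwater 0→T: 144.6·4.18·T = 604.43 T; water: 6261.6(T − 30.08)
6866.1 T = 188350 − 50852 = 137498
T ≈ 20.03 °C — above 0 °C, consistent with complete melting.

T_f ≈ 20.0 °C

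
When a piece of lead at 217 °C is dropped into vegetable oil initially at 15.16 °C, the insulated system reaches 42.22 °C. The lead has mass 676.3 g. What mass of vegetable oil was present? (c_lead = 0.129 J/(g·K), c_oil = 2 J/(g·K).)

m ≈ 282 g

Heat gained plus heat lost sum to zero:
676.3×0.129×(42.22 − 217) + m×2×(42.22 − 15.16) = 0
54.12 m = 15248
m = 15248/54.12 ≈ 281.7 g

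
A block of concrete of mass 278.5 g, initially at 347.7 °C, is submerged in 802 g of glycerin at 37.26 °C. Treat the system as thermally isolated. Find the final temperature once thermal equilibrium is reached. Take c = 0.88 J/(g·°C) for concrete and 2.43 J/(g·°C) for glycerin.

T_f is the heat-capacity-weighted average of the initial temperatures:
T_f = (245.08*347.7 + 1948.9*37.26) / (245.08 + 1948.9)
    = 157829 / 2193.9 ≈ 71.94 °C

T_f ≈ 71.9 °C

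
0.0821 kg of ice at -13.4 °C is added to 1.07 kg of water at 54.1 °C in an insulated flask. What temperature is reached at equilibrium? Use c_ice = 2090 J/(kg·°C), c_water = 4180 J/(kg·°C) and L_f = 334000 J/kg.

Energy balance with sensible and latent terms:
ice -13.4→0 °C: 0.0821×2090×13.4 = 2299.3
  fusion: m_ice L_f = 0.0821×334000 = 27421
  warm the meltwater: 343.18 T
  water: 4472.6(T − 54.1)
4815.8 T = 241968 − 29721 = 212247
T ≈ 44.07 °C (positive, so assuming full melt was valid).

T_f ≈ 44.1 °C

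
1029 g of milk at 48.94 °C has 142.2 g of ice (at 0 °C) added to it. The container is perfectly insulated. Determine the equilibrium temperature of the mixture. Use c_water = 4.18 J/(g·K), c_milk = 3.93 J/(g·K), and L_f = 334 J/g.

T_f ≈ 32.4 °C

Energy conservation, ΣQ = 0:
fusion: m_ice L_f = 142.2·334 = 47495
  warm the meltwater: 594.4 T
  milk cools: 1029·3.93·(T − 48.94) = 4044(T − 48.94)
4638.4 T = 197912 − 47495 = 150417
T ≈ 32.43 °C — above 0 °C, consistent with complete melting.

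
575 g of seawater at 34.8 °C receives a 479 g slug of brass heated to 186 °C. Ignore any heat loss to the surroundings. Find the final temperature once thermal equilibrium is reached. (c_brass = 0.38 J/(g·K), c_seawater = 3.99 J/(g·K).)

T_f ≈ 45.9 °C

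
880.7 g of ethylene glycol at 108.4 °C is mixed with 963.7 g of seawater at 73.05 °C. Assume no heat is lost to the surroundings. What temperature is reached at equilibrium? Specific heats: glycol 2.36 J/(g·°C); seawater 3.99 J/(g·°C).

T_f ≈ 85.5 °C

Conservation of energy gives ΣQ = 0:
880.7·2.36·(T − 108.4) + 963.7·3.99·(T − 73.05) = 0
2078.5(T − 108.4) + 3845.2(T − 73.05) = 0
(2078.5 + 3845.2) T = 2078.5·108.4 + 3845.2·73.05
T ≈ 85.45 °C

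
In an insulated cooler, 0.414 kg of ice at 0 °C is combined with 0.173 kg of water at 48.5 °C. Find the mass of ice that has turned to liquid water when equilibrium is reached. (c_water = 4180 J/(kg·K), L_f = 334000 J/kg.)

m_melted ≈ 0.105 kg

Cooling the water to 0 °C releases 0.173×4180×48.5 = 35072 J.
Fully melting the ice requires m_ice L_f = 0.414×334000 = 138276 J.
Since 35072 < 138276 J, not all the ice melts; equilibrium is at 0 °C.
m_melted×334000 = 35072  ⇒  m_melted ≈ 0.105 kg.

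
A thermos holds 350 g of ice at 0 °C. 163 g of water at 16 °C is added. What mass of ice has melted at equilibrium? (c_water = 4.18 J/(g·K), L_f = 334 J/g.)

m_melted ≈ 32.6 g

Water can give up m c ΔT = 163×4.18×16 = 10901 J before reaching 0 °C.
Fully melting the ice requires m_ice L_f = 350×334 = 116900 J.
10901 J < 116900 J, so only part of the ice melts and the system sits at 0 °C.
m_melt = 10901 / L_f = 32.64 g.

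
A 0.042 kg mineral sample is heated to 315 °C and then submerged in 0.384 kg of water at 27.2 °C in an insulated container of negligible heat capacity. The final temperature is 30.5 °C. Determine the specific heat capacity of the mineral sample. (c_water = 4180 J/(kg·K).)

Setting the total heat transfer to zero:
0.042×c×(30.5 − 315) + 0.384×4180×(30.5 − 27.2) = 0
-11.95 c = -5296.9
c = -5296.9/-11.95 ≈ 443.3 J/(kg·K)

c ≈ 443 J/(kg·K)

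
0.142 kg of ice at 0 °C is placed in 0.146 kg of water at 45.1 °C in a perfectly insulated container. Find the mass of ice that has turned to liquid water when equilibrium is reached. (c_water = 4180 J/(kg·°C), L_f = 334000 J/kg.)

m_melted ≈ 0.0824 kg

Heat available from the water dropping to 0 °C: 0.146×4180×45.1 = 27524 J.
Fully melting the ice requires m_ice L_f = 0.142×334000 = 47428 J.
Since 27524 < 47428 J, not all the ice melts; equilibrium is at 0 °C.
m_melt = 27524 / L_f = 0.08241 kg.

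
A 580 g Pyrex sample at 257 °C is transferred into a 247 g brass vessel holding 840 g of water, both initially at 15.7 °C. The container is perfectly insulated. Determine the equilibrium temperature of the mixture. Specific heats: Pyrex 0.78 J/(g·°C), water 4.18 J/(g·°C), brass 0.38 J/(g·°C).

T_f is the heat-capacity-weighted average of the initial temperatures:
T_f = (452.4×257 + 3511.2×15.7 + 93.86×15.7) / (452.4 + 3511.2 + 93.86)
    = 172866 / 4057.5 ≈ 42.60 °C

T_f ≈ 42.6 °C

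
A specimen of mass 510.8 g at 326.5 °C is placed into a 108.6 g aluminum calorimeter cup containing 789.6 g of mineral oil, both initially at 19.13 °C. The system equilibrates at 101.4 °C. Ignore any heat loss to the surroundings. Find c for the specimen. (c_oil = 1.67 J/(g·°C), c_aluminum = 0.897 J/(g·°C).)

c ≈ 1.01 J/(g·°C)

Setting the total heat transfer to zero:
510.8×c×(101.4 − 326.5) + 789.6×1.67×(101.4 − 19.13) + 108.6×0.897×(101.4 − 19.13) = 0
-114981 c = -116498
c = -116498/-114981 ≈ 1.013 J/(g·°C)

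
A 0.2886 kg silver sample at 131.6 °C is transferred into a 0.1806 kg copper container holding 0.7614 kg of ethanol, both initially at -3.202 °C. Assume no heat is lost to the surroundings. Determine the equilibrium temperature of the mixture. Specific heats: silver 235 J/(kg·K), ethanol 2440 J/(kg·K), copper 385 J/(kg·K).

T_f ≈ 1.4 °C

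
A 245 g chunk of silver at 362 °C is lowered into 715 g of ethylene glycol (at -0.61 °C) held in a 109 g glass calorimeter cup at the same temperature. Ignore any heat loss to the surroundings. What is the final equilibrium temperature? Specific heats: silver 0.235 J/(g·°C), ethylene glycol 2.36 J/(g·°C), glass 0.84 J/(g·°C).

T_f ≈ 10.8 °C

Heat gained plus heat lost sum to zero:
245·0.235·(T − 362) + 715·2.36·(T − (-0.61)) + 109·0.84·(T − (-0.61)) = 0
57.57(T − 362) + 1687.4(T − (-0.61)) + 91.56(T − (-0.61)) = 0
1836.5 T = 19757
T = 19757 / 1836.5 = 10.8 °C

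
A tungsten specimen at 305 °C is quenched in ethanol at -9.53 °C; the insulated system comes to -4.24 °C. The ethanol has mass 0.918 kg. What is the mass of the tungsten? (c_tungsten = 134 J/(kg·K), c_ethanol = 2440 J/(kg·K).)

Heat lost by the tungsten = heat gained by the ethanol:
m·134·(305 − -4.24) = 0.918·2440·(-4.24 − (-9.53))
41438 m = 11849  ⇒  m ≈ 0.2859 kg

m ≈ 0.286 kg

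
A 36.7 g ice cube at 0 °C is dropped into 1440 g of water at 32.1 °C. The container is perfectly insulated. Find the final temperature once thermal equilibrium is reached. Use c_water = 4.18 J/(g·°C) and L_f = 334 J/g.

Taking heat into each body as positive, Σ m c ΔT = 0:
latent heat to melt: 36.7×334 = 12258
  meltwater 0→T: 36.7×4.18×T = 153.41 T
  water cools: 1440×4.18×(T − 32.1) = 6019.2(T − 32.1)
6172.6 T = 193216 − 12258 = 180959
T ≈ 29.32 °C. Since T > 0 °C, the all-ice-melts assumption holds.

T_f ≈ 29.3 °C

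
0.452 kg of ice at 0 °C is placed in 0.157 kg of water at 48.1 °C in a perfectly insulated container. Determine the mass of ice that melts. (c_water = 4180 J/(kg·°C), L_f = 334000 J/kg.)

m_melted ≈ 0.0945 kg

Cooling the water to 0 °C releases 0.157·4180·48.1 = 31566 J.
Melting all 0.452 kg of ice would need 0.452·334000 = 150968 J.
Since 31566 < 150968 J, not all the ice melts; equilibrium is at 0 °C.
Mass melted = 31566/334000 ≈ 0.09451 kg.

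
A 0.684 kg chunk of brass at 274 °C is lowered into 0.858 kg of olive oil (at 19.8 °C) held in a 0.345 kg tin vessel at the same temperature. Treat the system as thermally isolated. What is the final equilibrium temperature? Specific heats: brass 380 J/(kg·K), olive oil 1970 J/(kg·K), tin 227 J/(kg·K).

Taking heat into each body as positive, Σ m c ΔT = 0:
0.684·380·(T − 274) + 0.858·1970·(T − 19.8) + 0.345·227·(T − 19.8) = 0
259.92(T − 274) + 1690.3(T − 19.8) + 78.31(T − 19.8) = 0
(259.92 + 1690.3 + 78.31) T = 259.92·274 + 1690.3·19.8 + 78.31·19.8
T = 106236 / 2028.5 = 52.4 °C

T_f ≈ 52.4 °C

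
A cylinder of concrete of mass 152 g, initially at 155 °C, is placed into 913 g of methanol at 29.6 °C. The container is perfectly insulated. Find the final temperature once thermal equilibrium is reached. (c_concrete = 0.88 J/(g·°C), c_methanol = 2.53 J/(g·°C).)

T_f ≈ 36.5 °C

Let T be the final temperature. ΣQ_i = 0:
152*0.88*(T − 155) + 913*2.53*(T − 29.6) = 0
133.76(T − 155) + 2309.9(T − 29.6) = 0
(133.76 + 2309.9) T = 133.76*155 + 2309.9*29.6
T ≈ 36.46 °C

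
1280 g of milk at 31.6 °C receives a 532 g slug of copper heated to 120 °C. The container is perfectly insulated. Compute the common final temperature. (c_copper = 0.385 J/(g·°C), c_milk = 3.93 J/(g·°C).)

Heat gained plus heat lost sum to zero:
532×0.385×(T − 120) + 1280×3.93×(T − 31.6) = 0
(204.82 + 5030.4) T = 204.82×120 + 5030.4×31.6
T ≈ 35.06 °C

T_f ≈ 35.1 °C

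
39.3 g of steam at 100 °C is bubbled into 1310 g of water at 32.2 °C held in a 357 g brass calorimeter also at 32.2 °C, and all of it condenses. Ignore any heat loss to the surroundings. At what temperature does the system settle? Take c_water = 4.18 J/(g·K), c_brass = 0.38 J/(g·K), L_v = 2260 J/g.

T_f ≈ 49.5 °C

Setting the total heat transfer to zero:
condense steam: −39.3·2260 = −88818; condensed water 100 °C→T: 164.27(T − 100); original water: 5475.8(T − 32.2); brass cup: 357·0.38·(T − 32.2) = 135.66(T − 32.2)
5775.7 T = 88818 + 16427 + 180689 = 285934
T ≈ 49.51 °C (< 100 °C, so full condensation is consistent).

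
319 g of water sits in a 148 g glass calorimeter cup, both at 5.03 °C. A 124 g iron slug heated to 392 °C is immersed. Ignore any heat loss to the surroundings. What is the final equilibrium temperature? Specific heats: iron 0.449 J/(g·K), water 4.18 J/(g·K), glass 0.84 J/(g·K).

T_f is the heat-capacity-weighted average of the initial temperatures:
T_f = (55.68×392 + 1333.4×5.03 + 124.32×5.03) / (55.68 + 1333.4 + 124.32)
    = 29157 / 1513.4 ≈ 19.27 °C

T_f ≈ 19.3 °C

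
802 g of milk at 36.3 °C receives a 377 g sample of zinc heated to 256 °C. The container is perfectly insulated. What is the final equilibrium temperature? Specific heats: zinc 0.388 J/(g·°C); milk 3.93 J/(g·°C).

With ΣQ=0 the equilibrium temperature is the m·c-weighted mean:
T_f = (146.28·256 + 3151.9·36.3) / (146.28 + 3151.9)
    = 151859 / 3298.1 ≈ 46.04 °C

T_f ≈ 46.0 °C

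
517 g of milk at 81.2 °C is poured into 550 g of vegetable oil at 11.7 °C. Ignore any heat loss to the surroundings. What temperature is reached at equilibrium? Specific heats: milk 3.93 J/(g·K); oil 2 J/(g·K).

T_f ≈ 56.8 °C

Heat gained plus heat lost sum to zero:
517*3.93*(T − 81.2) + 550*2*(T − 11.7) = 0
(2031.8 + 1100) T = 2031.8*81.2 + 1100*11.7
T ≈ 56.79 °C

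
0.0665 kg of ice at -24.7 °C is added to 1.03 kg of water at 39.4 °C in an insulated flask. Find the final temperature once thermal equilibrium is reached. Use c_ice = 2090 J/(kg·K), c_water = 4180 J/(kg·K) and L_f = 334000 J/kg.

Energy balance with sensible and latent terms:
warm ice to 0 °C: 0.0665×2090×(0 − (-24.7)) = 3432.9; latent heat to melt: 0.0665×334000 = 22211; meltwater 0→T: 0.0665×4180×T = 277.97 T; water cools: 1.03×4180×(T − 39.4) = 4305.4(T − 39.4)
4583.4 T = 169633 − 25644 = 143989
T ≈ 31.42 °C. Since T > 0 °C, the all-ice-melts assumption holds.

T_f ≈ 31.4 °C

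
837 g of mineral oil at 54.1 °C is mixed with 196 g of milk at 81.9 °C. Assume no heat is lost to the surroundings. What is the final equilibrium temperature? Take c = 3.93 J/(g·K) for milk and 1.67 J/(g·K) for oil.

T_f ≈ 64.0 °C

Energy conservation, ΣQ = 0:
196·3.93·(T − 81.9) + 837·1.67·(T − 54.1) = 0
770.28(T − 81.9) + 1397.8(T − 54.1) = 0
2168.1 T = 138706
T ≈ 63.98 °C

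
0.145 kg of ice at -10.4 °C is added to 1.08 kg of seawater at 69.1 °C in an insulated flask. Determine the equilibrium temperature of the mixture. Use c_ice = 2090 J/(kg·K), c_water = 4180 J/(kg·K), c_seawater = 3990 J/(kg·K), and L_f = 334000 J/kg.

T_f ≈ 50.1 °C

Heat gained plus heat lost sum to zero:
warm ice to 0 °C: 0.145×2090×(0 − (-10.4)) = 3151.7
  fusion: m_ice L_f = 0.145×334000 = 48430
  meltwater 0→T: 0.145×4180×T = 606.1 T
  seawater: 4309.2(T − 69.1)
4915.3 T = 297766 − 51582 = 246184
T ≈ 50.09 °C (positive, so assuming full melt was valid).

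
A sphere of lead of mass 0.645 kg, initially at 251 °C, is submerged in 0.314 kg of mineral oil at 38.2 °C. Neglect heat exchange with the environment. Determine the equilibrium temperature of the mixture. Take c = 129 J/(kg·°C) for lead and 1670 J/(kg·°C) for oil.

Heat lost by the lead equals heat gained by the oil:
0.645×129×(251 − T) = 0.314×1670×(T − 38.2)
83.2(251 − T) = 524.38(T − 38.2)
607.59 T = 40916  ⇒  T ≈ 67.34 °C

T_f ≈ 67.3 °C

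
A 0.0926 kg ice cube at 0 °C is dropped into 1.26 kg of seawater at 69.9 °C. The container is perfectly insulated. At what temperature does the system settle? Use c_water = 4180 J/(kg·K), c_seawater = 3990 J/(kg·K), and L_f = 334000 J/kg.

T_f ≈ 59.2 °C

Net heat exchanged in the isolated system is zero:
melt ice: 0.0926·334000 = 30928
  warm the meltwater: 387.07 T
  seawater cools: 1.26·3990·(T − 69.9) = 5027.4(T − 69.9)
5414.5 T = 351415 − 30928 = 320487
T ≈ 59.19 °C — above 0 °C, consistent with complete melting.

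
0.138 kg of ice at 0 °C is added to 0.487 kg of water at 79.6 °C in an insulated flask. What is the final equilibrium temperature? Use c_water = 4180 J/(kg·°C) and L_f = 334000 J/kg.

T_f ≈ 44.4 °C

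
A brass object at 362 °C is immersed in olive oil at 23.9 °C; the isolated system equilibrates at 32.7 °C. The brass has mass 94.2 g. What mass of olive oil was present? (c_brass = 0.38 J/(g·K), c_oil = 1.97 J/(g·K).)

m ≈ 680 g

Setting the total heat transfer to zero:
94.2×0.38×(32.7 − 362) + m×1.97×(32.7 − 23.9) = 0
17.34 m = 11788
m = 11788/17.34 ≈ 680 g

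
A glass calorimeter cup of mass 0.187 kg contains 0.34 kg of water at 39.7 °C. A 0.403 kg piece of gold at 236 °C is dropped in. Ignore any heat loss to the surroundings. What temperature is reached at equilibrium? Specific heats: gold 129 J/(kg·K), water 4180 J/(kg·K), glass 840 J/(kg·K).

Let T be the final temperature. ΣQ_i = 0:
0.403×129×(T − 236) + 0.34×4180×(T − 39.7) + 0.187×840×(T − 39.7) = 0
51.99(T − 236) + 1421.2(T − 39.7) + 157.08(T − 39.7) = 0
(51.99 + 1421.2 + 157.08) T = 51.99×236 + 1421.2×39.7 + 157.08×39.7
T ≈ 45.96 °C

T_f ≈ 46.0 °C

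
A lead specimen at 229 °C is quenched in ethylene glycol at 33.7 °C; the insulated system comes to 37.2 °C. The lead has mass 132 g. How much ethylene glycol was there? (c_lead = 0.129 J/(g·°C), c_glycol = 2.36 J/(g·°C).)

m ≈ 395 g

Heat lost by the lead = heat gained by the glycol:
132×0.129×(229 − 37.2) = m×2.36×(37.2 − 33.7)
8.26 m = 3266  ⇒  m ≈ 395.4 g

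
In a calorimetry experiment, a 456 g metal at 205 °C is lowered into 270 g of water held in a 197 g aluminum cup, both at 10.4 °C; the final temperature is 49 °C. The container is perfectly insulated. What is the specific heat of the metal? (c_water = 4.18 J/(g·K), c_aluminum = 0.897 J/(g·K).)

c ≈ 0.708 J/(g·K)

Energy conservation, ΣQ = 0:
456×c×(49 − 205) + 270×4.18×(49 − 10.4) + 197×0.897×(49 − 10.4) = 0
-71136 c = -50385
c = -50385/-71136 ≈ 0.7083 J/(g·K)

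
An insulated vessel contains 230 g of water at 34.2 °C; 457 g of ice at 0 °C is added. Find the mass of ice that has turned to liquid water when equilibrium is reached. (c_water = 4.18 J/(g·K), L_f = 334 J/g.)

m_melted ≈ 98.4 g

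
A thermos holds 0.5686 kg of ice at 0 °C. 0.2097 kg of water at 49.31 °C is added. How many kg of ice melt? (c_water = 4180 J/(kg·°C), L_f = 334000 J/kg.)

Water can give up m c ΔT = 0.2097·4180·49.31 = 43222 J before reaching 0 °C.
Fully melting the ice requires m_ice L_f = 0.5686·334000 = 189912 J.
43222 J < 189912 J, so only part of the ice melts and the system sits at 0 °C.
m_melted·334000 = 43222  ⇒  m_melted ≈ 0.1294 kg.

m_melted ≈ 0.129 kg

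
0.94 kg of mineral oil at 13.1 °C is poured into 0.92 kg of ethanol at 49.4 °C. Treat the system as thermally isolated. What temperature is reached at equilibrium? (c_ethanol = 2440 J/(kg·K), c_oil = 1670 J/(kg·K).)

Heat lost by the ethanol equals heat gained by the oil:
0.92×2440×(49.4 − T) = 0.94×1670×(T − 13.1)
2244.8(49.4 − T) = 1569.8(T − 13.1)
3814.6 T = 131458  ⇒  T ≈ 34.46 °C

T_f ≈ 34.5 °C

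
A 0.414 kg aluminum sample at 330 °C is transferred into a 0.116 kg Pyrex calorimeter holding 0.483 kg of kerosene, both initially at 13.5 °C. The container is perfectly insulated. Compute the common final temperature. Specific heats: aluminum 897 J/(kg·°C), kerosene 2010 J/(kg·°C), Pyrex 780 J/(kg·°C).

Heat gained plus heat lost sum to zero:
0.414·897·(T − 330) + 0.483·2010·(T − 13.5) + 0.116·780·(T − 13.5) = 0
371.36(T − 330) + 970.83(T − 13.5) + 90.48(T − 13.5) = 0
1432.7 T = 136876
T ≈ 95.54 °C

T_f ≈ 95.5 °C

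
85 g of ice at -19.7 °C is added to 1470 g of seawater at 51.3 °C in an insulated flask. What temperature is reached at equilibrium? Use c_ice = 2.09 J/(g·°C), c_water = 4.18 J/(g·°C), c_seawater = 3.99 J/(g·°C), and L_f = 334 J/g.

Energy conservation, ΣQ = 0:
ice -19.7→0 °C: 85·2.09·19.7 = 3499.7
  latent heat to melt: 85·334 = 28390
  warm the meltwater: 355.3 T
  seawater cools: 1470·3.99·(T − 51.3) = 5865.3(T − 51.3)
6220.6 T = 300890 − 31890 = 269000
T ≈ 43.24 °C (positive, so assuming full melt was valid).

T_f ≈ 43.2 °C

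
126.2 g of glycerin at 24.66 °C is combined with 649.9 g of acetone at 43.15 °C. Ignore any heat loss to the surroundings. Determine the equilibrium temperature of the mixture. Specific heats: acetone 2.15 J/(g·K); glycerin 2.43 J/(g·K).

T_f ≈ 39.8 °C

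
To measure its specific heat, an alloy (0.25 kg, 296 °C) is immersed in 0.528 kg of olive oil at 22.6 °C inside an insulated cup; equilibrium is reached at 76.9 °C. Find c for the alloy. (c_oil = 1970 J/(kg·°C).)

c ≈ 1030 J/(kg·°C)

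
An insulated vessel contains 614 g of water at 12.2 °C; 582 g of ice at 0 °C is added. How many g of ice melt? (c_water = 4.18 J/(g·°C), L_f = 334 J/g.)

Cooling the water to 0 °C releases 614·4.18·12.2 = 31312 J.
To melt every bit of ice: 582·334 = 194388 J.
31312 J < 194388 J, so only part of the ice melts and the system sits at 0 °C.
Mass melted = 31312/334 ≈ 93.75 g.

m_melted ≈ 93.7 g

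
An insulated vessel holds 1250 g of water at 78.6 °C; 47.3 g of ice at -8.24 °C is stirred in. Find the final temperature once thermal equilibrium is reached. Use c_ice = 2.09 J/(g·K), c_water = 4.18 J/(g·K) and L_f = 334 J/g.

T_f ≈ 72.7 °C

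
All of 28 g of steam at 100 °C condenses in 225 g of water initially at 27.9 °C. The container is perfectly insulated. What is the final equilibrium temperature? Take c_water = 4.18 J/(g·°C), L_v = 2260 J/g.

T_f ≈ 95.7 °C

Conservation of energy gives ΣQ = 0:
steam→water at 100 °C releases m L_v = 28·2260 = 63280
  condensed water 100 °C→T: 117.04(T − 100)
  original water: 940.5(T − 27.9)
1057.5 T = 63280 + 11704 + 26240 = 101224
T ≈ 95.72 °C — below 100 °C, confirming all the steam condensed.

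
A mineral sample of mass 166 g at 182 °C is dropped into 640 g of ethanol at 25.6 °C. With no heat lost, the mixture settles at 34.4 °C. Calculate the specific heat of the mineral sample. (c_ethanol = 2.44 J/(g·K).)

c ≈ 0.561 J/(g·K)

m_s c (T_s − T_f) = m_ethanol c_ethanol (T_f − T_0):
166×c×(182 − 34.4) = 640×2.44×(34.4 − 25.6)
24502 c = 13742  ⇒  c ≈ 0.5609 J/(g·K)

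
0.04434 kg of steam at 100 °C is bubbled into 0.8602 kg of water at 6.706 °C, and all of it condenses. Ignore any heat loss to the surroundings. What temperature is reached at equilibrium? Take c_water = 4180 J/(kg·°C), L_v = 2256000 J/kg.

T_f ≈ 37.7 °C

Conservation of energy gives ΣQ = 0:
steam→water at 100 °C releases m L_v = 0.04434·2256000 = 100031; condensate cools 100→T: 0.04434·4180·(T − 100) = 185.34(T − 100); original water: 3595.6(T − 6.706)
3781 T = 100031 + 18534 + 24112 = 142677
T ≈ 37.74 °C (< 100 °C, so full condensation is consistent).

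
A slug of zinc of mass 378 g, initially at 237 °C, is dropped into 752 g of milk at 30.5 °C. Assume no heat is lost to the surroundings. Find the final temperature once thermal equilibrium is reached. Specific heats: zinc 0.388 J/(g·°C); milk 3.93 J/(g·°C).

T_f ≈ 40.3 °C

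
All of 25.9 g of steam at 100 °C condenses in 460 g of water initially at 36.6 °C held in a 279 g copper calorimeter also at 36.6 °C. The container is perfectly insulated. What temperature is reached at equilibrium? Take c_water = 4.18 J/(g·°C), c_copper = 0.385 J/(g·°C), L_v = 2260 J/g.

T_f ≈ 67.2 °C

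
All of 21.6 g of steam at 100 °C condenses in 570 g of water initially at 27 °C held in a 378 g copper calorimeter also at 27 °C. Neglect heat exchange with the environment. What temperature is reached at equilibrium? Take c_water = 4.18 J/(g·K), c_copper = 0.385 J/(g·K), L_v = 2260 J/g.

Sum of m c ΔT and latent-heat terms is zero:
latent heat released on condensation: 21.6·2260 = 48816
  condensate cools 100→T: 21.6·4.18·(T − 100) = 90.29(T − 100)
  original water: 2382.6(T − 27)
  cup: 145.53(T − 27)
2618.4 T = 48816 + 9028.8 + 68260 = 126104
T ≈ 48.16 °C (< 100 °C, so full condensation is consistent).

T_f ≈ 48.2 °C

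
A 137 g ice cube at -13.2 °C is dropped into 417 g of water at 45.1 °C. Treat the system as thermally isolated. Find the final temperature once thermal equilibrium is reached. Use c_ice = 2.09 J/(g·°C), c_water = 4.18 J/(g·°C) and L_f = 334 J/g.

Taking heat into each body as positive, Σ m c ΔT = 0:
ice -13.2→0 °C: 137×2.09×13.2 = 3779.6; melt ice: 137×334 = 45758; warm the meltwater: 572.66 T; water: 1743.1(T − 45.1)
2315.7 T = 78612 − 49538 = 29074
T ≈ 12.56 °C — above 0 °C, consistent with complete melting.

T_f ≈ 12.6 °C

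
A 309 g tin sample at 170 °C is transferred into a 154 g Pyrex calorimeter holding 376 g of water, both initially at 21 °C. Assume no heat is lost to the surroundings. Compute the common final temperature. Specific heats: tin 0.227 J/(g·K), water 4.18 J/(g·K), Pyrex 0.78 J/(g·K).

T_f ≈ 26.9 °C

Net heat exchanged in the isolated system is zero:
309·0.227·(T − 170) + 376·4.18·(T − 21) + 154·0.78·(T − 21) = 0
70.14(T − 170) + 1571.7(T − 21) + 120.12(T − 21) = 0
(70.14 + 1571.7 + 120.12) T = 70.14·170 + 1571.7·21 + 120.12·21
T = 47452/1761.9 ≈ 26.93 °C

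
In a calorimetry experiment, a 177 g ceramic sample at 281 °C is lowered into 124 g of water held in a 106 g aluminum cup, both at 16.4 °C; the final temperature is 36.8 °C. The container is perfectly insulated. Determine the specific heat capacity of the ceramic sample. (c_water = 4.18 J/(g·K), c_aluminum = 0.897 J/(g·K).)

c ≈ 0.29 J/(g·K)

Heat gained plus heat lost sum to zero:
177×c×(36.8 − 281) + 124×4.18×(36.8 − 16.4) + 106×0.897×(36.8 − 16.4) = 0
-43223 c = -12513
c = -12513/-43223 ≈ 0.2895 J/(g·K)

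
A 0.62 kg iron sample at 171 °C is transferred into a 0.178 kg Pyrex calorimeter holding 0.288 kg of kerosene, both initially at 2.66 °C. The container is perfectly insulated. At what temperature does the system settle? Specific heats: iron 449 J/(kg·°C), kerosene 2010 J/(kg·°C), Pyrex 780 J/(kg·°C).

T_f ≈ 49.7 °C

Heat gained plus heat lost sum to zero:
0.62·449·(T − 171) + 0.288·2010·(T − 2.66) + 0.178·780·(T − 2.66) = 0
996.1 T = 49512
T ≈ 49.71 °C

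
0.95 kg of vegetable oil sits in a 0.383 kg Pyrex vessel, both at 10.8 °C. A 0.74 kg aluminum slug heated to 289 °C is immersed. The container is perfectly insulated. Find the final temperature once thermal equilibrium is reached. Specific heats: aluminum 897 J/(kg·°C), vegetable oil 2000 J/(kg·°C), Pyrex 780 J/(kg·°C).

Net heat exchanged in the isolated system is zero:
0.74*897*(T − 289) + 0.95*2000*(T − 10.8) + 0.383*780*(T − 10.8) = 0
(663.78 + 1900 + 298.74) T = 663.78*289 + 1900*10.8 + 298.74*10.8
T = 215579/2862.5 ≈ 75.31 °C

T_f ≈ 75.3 °C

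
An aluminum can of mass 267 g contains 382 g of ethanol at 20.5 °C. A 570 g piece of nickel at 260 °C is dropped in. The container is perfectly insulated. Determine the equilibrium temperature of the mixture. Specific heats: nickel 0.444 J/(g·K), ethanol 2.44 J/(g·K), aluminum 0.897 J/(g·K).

Conservation of energy gives ΣQ = 0:
570×0.444×(T − 260) + 382×2.44×(T − 20.5) + 267×0.897×(T − 20.5) = 0
253.08(T − 260) + 932.08(T − 20.5) + 239.5(T − 20.5) = 0
1424.7 T = 89818
T ≈ 63.05 °C

T_f ≈ 63.0 °C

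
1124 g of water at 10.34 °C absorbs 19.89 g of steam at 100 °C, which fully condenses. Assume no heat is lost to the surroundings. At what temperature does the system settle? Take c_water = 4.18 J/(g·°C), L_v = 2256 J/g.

Energy conservation, ΣQ = 0:
condense steam: −19.89·2256 = −44872
  condensed water 100 °C→T: 83.14(T − 100)
  original water: 4698.3(T − 10.34)
4781.5 T = 44872 + 8314 + 48581 = 101766
T ≈ 21.28 °C (< 100 °C, so full condensation is consistent).

T_f ≈ 21.3 °C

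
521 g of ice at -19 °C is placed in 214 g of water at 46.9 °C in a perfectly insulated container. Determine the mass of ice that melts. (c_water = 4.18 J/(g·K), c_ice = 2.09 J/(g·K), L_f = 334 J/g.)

Water can give up m c ΔT = 214·4.18·46.9 = 41953 J before reaching 0 °C.
Of that, 521·2.09·19 = 20689 J goes to bring the ice to 0 °C, leaving 21264 J.
Fully melting the ice requires m_ice L_f = 521·334 = 174014 J.
Since 21264 < 174014 J, not all the ice melts; equilibrium is at 0 °C.
m_melt = 21264 / L_f = 63.66 g.

m_melted ≈ 63.7 g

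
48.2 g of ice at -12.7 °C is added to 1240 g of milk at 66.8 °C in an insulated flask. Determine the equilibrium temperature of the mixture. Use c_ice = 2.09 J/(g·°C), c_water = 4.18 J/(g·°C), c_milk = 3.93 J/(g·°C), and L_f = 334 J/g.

Energy balance with sensible and latent terms:
ice -12.7→0 °C: 48.2×2.09×12.7 = 1279.4; melt ice: 48.2×334 = 16099; meltwater 0→T: 48.2×4.18×T = 201.48 T; milk cools: 1240×3.93×(T − 66.8) = 4873.2(T − 66.8)
5074.7 T = 325530 − 17378 = 308152
T ≈ 60.72 °C. Since T > 0 °C, the all-ice-melts assumption holds.

T_f ≈ 60.7 °C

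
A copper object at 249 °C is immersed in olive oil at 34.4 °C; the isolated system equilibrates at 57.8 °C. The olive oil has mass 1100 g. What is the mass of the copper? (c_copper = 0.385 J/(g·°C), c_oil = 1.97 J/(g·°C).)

Net heat exchanged in the isolated system is zero:
m·0.385·(57.8 − 249) + 1100·1.97·(57.8 − 34.4) = 0
-73.61 m = -50708
m = -50708/-73.61 ≈ 688.9 g

m ≈ 689 g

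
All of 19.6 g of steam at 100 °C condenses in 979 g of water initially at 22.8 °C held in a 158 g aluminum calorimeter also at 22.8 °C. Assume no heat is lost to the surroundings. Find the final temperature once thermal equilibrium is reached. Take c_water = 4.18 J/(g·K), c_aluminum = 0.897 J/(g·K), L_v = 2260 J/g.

T_f ≈ 34.5 °C

Taking heat into each body as positive, Σ m c ΔT = 0:
steam→water at 100 °C releases m L_v = 19.6×2260 = 44296
  condensed water 100 °C→T: 81.93(T − 100)
  original water: 4092.2(T − 22.8)
  aluminum cup: 158×0.897×(T − 22.8) = 141.73(T − 22.8)
4315.9 T = 44296 + 8192.8 + 96534 = 149023
T ≈ 34.53 °C (< 100 °C, so full condensation is consistent).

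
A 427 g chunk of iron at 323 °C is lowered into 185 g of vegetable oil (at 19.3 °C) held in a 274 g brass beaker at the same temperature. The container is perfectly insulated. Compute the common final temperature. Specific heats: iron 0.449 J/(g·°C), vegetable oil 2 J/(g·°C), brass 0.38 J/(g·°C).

With ΣQ=0 the equilibrium temperature is the m·c-weighted mean:
T_f = (191.72×323 + 370×19.3 + 104.12×19.3) / (191.72 + 370 + 104.12)
    = 71077 / 665.84 ≈ 106.75 °C

T_f ≈ 106.7 °C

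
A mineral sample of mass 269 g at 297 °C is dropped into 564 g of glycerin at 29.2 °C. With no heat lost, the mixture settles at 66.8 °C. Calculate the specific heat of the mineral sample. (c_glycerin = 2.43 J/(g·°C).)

Heat gained plus heat lost sum to zero:
269·c·(66.8 − 297) + 564·2.43·(66.8 − 29.2) = 0
-61924 c = -51532
c = -51532/-61924 ≈ 0.8322 J/(g·°C)

c ≈ 0.832 J/(g·°C)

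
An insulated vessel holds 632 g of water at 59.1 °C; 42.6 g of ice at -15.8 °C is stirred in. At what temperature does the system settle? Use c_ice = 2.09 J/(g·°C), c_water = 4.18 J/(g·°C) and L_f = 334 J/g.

T_f ≈ 49.8 °C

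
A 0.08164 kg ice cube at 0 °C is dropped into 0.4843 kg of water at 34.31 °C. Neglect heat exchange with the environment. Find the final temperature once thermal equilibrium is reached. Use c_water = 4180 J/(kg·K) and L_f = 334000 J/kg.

Let T be the final temperature. ΣQ_i = 0:
melt ice: 0.08164·334000 = 27268; warm the meltwater: 341.26 T; water: 2024.4(T − 34.31)
2365.6 T = 69456 − 27268 = 42189
T ≈ 17.83 °C (positive, so assuming full melt was valid).

T_f ≈ 17.8 °C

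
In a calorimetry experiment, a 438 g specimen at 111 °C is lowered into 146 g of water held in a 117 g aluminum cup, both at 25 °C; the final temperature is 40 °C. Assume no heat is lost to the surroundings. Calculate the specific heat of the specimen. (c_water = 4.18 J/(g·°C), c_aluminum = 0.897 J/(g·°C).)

c ≈ 0.345 J/(g·°C)

Net heat exchanged in the isolated system is zero:
438·c·(40 − 111) + 146·4.18·(40 − 25) + 117·0.897·(40 − 25) = 0
-31098 c = -10728
c = -10728/-31098 ≈ 0.345 J/(g·°C)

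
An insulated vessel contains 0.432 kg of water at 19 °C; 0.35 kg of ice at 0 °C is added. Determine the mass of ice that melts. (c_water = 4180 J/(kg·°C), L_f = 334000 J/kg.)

m_melted ≈ 0.103 kg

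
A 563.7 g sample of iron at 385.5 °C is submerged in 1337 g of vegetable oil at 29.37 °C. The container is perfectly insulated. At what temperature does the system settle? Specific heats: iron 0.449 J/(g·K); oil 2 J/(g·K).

|Q_iron| = |Q_oil|:
563.7·0.449·(385.5 − T) = 1337·2·(T − 29.37)
253.1(385.5 − T) = 2674(T − 29.37)
2927.1 T = 176106  ⇒  T ≈ 60.16 °C

T_f ≈ 60.2 °C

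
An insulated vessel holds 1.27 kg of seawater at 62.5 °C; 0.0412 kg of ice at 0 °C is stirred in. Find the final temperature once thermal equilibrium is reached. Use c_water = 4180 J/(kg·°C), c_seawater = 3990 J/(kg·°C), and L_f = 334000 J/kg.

Heat gained plus heat lost sum to zero:
latent heat to melt: 0.0412×334000 = 13761; warm the meltwater: 172.22 T; seawater: 5067.3(T − 62.5)
5239.5 T = 316706 − 13761 = 302945
T ≈ 57.82 °C. Since T > 0 °C, the all-ice-melts assumption holds.

T_f ≈ 57.8 °C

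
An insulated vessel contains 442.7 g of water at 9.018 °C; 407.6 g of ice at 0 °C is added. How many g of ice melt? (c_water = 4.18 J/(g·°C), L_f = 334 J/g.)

m_melted ≈ 50 g

Heat available from the water dropping to 0 °C: 442.7·4.18·9.018 = 16688 J.
Fully melting the ice requires m_ice L_f = 407.6·334 = 136138 J.
That's not enough to melt it all — equilibrium is at 0 °C with ice remaining.
m_melt = 16688 / L_f = 49.96 g.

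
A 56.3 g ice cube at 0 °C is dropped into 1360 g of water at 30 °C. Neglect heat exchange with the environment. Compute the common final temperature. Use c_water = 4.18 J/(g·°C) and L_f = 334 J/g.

Energy balance with sensible and latent terms:
fusion: m_ice L_f = 56.3×334 = 18804; meltwater 0→T: 56.3×4.18×T = 235.33 T; water: 5684.8(T − 30)
5920.1 T = 170544 − 18804 = 151740
T ≈ 25.63 °C (positive, so assuming full melt was valid).

T_f ≈ 25.6 °C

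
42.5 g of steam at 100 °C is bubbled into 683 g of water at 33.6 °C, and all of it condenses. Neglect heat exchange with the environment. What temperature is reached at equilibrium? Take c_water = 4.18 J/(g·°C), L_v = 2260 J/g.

T_f ≈ 69.2 °C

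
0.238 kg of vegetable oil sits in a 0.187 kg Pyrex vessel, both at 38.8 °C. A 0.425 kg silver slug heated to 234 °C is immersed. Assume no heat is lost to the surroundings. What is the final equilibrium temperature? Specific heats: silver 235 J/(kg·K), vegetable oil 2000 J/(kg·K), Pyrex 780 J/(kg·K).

T_f ≈ 65.8 °C

Heat gained plus heat lost sum to zero:
0.425·235·(T − 234) + 0.238·2000·(T − 38.8) + 0.187·780·(T − 38.8) = 0
721.74 T = 47499
T ≈ 65.81 °C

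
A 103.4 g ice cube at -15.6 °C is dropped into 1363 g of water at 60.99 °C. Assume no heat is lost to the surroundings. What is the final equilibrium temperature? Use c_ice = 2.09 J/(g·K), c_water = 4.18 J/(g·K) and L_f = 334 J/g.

T_f ≈ 50.5 °C

Setting the total heat transfer to zero:
warm ice to 0 °C: 103.4×2.09×(0 − (-15.6)) = 3371.3; melt ice: 103.4×334 = 34536; meltwater 0→T: 103.4×4.18×T = 432.21 T; water: 5697.3(T − 60.99)
6129.6 T = 347481 − 37907 = 309574
T ≈ 50.51 °C — above 0 °C, consistent with complete melting.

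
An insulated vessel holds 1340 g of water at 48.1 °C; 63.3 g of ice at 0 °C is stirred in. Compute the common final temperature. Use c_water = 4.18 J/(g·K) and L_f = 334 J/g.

T_f ≈ 42.3 °C

Conservation of energy gives ΣQ = 0:
melt ice: 63.3×334 = 21142
  warm the meltwater: 264.59 T
  water cools: 1340×4.18×(T − 48.1) = 5601.2(T − 48.1)
5865.8 T = 269418 − 21142 = 248276
T ≈ 42.33 °C. Since T > 0 °C, the all-ice-melts assumption holds.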